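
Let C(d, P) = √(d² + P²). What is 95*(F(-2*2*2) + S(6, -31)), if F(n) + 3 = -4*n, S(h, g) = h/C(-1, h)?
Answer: 2755 + 570*√37/37 ≈ 2848.7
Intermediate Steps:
C(d, P) = √(P² + d²)
S(h, g) = h/√(1 + h²) (S(h, g) = h/(√(h² + (-1)²)) = h/(√(h² + 1)) = h/(√(1 + h²)) = h/√(1 + h²))
F(n) = -3 - 4*n
95*(F(-2*2*2) + S(6, -31)) = 95*((-3 - 4*(-2*2)*2) + 6/√(1 + 6²)) = 95*((-3 - (-16)*2) + 6/√(1 + 36)) = 95*((-3 - 4*(-8)) + 6/√37) = 95*((-3 + 32) + 6*(√37/37)) = 95*(29 + 6*√37/37) = 2755 + 570*√37/37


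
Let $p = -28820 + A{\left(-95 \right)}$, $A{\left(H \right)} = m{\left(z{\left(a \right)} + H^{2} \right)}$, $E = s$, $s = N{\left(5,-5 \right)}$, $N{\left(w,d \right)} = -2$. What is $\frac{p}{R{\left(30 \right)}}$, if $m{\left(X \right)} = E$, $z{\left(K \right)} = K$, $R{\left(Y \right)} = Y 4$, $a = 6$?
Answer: $- \frac{14411}{60} \approx -240.18$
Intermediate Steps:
$R{\left(Y \right)} = 4 Y$
$s = -2$
$E = -2$
$m{\left(X \right)} = -2$
$A{\left(H \right)} = -2$
$p = -28822$ ($p = -28820 - 2 = -28822$)
$\frac{p}{R{\left(30 \right)}} = - \frac{28822}{4 \cdot 30} = - \frac{28822}{120} = \left(-28822\right) \frac{1}{120} = - \frac{14411}{60}$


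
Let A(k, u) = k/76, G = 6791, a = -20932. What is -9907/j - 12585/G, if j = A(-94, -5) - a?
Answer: -12566299471/5401350879 ≈ -2.3265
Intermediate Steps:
A(k, u) = k/76 (A(k, u) = k*(1/76) = k/76)
j = 795369/38 (j = (1/76)*(-94) - 1*(-20932) = -47/38 + 20932 = 795369/38 ≈ 20931.)
-9907/j - 12585/G = -9907/795369/38 - 12585/6791 = -9907*38/795369 - 12585*1/6791 = -376466/795369 - 12585/6791 = -12566299471/5401350879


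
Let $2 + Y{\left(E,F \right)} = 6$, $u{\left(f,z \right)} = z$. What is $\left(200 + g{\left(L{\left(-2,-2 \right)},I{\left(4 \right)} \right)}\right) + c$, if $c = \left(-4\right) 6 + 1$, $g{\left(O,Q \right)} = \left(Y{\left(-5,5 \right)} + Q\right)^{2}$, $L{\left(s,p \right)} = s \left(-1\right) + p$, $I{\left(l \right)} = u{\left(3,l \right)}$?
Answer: $241$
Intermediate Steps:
$Y{\left(E,F \right)} = 4$ ($Y{\left(E,F \right)} = -2 + 6 = 4$)
$I{\left(l \right)} = l$
$L{\left(s,p \right)} = p - s$ ($L{\left(s,p \right)} = - s + p = p - s$)
$g{\left(O,Q \right)} = \left(4 + Q\right)^{2}$
$c = -23$ ($c = -24 + 1 = -23$)
$\left(200 + g{\left(L{\left(-2,-2 \right)},I{\left(4 \right)} \right)}\right) + c = \left(200 + \left(4 + 4\right)^{2}\right) - 23 = \left(200 + 8^{2}\right) - 23 = \left(200 + 64\right) - 23 = 264 - 23 = 241$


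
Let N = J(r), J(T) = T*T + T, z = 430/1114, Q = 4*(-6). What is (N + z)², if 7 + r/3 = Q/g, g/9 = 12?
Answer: 5047413756025/25130169 ≈ 2.0085e+5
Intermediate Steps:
Q = -24
g = 108 (g = 9*12 = 108)
z = 215/557 (z = 430*(1/1114) = 215/557 ≈ 0.38600)
r = -65/3 (r = -21 + 3*(-24/108) = -21 + 3*(-24*1/108) = -21 + 3*(-2/9) = -21 - ⅔ = -65/3 ≈ -21.667)
J(T) = T + T² (J(T) = T² + T = T + T²)
N = 4030/9 (N = -65*(1 - 65/3)/3 = -65/3*(-62/3) = 4030/9 ≈ 447.78)
(N + z)² = (4030/9 + 215/557)² = (2246645/5013)² = 5047413756025/25130169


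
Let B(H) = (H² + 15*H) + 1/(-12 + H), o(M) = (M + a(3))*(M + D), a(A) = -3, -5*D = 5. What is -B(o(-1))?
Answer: -735/4 ≈ -183.75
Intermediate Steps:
D = -1 (D = -⅕*5 = -1)
o(M) = (-1 + M)*(-3 + M) (o(M) = (M - 3)*(M - 1) = (-3 + M)*(-1 + M) = (-1 + M)*(-3 + M))
B(H) = H² + 1/(-12 + H) + 15*H
-B(o(-1)) = -(1 + (3 + (-1)² - 4*(-1))³ - 180*(3 + (-1)² - 4*(-1)) + 3*(3 + (-1)² - 4*(-1))²)/(-12 + (3 + (-1)² - 4*(-1))) = -(1 + (3 + 1 + 4)³ - 180*(3 + 1 + 4) + 3*(3 + 1 + 4)²)/(-12 + (3 + 1 + 4)) = -(1 + 8³ - 180*8 + 3*8²)/(-12 + 8) = -(1 + 512 - 1440 + 3*64)/(-4) = -(-1)*(1 + 512 - 1440 + 192)/4 = -(-1)*(-735)/4 = -1*735/4 = -735/4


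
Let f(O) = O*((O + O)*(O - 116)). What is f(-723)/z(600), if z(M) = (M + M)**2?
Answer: -48729959/80000 ≈ -609.12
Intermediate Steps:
z(M) = 4*M**2 (z(M) = (2*M)**2 = 4*M**2)
f(O) = 2*O**2*(-116 + O) (f(O) = O*((2*O)*(-116 + O)) = O*(2*O*(-116 + O)) = 2*O**2*(-116 + O))
f(-723)/z(600) = (2*(-723)**2*(-116 - 723))/((4*600**2)) = (2*522729*(-839))/((4*360000)) = -877139262/1440000 = -877139262*1/1440000 = -48729959/80000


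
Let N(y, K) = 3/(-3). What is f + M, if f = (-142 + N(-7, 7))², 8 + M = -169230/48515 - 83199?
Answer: -608974720/9703 ≈ -62762.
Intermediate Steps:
N(y, K) = -1 (N(y, K) = 3*(-⅓) = -1)
M = -807391367/9703 (M = -8 + (-169230/48515 - 83199) = -8 + (-169230*1/48515 - 83199) = -8 + (-33846/9703 - 83199) = -8 - 807313743/9703 = -807391367/9703 ≈ -83211.)
f = 20449 (f = (-142 - 1)² = (-143)² = 20449)
f + M = 20449 - 807391367/9703 = -608974720/9703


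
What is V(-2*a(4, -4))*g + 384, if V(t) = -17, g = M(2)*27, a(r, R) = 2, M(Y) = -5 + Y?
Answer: 1761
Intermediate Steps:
g = -81 (g = (-5 + 2)*27 = -3*27 = -81)
V(-2*a(4, -4))*g + 384 = -17*(-81) + 384 = 1377 + 384 = 1761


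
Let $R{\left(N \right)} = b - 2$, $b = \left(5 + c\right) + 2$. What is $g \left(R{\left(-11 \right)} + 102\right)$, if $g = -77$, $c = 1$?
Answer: $-8316$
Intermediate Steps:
$b = 8$ ($b = \left(5 + 1\right) + 2 = 6 + 2 = 8$)
$R{\left(N \right)} = 6$ ($R{\left(N \right)} = 8 - 2 = 6$)
$g \left(R{\left(-11 \right)} + 102\right) = - 77 \left(6 + 102\right) = \left(-77\right) 108 = -8316$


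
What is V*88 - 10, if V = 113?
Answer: 9934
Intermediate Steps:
V*88 - 10 = 113*88 - 10 = 9944 - 10 = 9934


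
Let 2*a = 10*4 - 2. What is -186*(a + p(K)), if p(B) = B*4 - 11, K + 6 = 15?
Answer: -8184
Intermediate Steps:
K = 9 (K = -6 + 15 = 9)
p(B) = -11 + 4*B (p(B) = 4*B - 11 = -11 + 4*B)
a = 19 (a = (10*4 - 2)/2 = (40 - 2)/2 = (1/2)*38 = 19)
-186*(a + p(K)) = -186*(19 + (-11 + 4*9)) = -186*(19 + (-11 + 36)) = -186*(19 + 25) = -186*44 = -8184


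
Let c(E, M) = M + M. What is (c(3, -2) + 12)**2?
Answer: 64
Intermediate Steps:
c(E, M) = 2*M
(c(3, -2) + 12)**2 = (2*(-2) + 12)**2 = (-4 + 12)**2 = 8**2 = 64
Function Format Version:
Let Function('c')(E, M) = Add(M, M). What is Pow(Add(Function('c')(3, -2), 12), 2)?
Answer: 64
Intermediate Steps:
Function('c')(E, M) = Mul(2, M)
Pow(Add(Function('c')(3, -2), 12), 2) = Pow(Add(Mul(2, -2), 12), 2) = Pow(Add(-4, 12), 2) = Pow(8, 2) = 64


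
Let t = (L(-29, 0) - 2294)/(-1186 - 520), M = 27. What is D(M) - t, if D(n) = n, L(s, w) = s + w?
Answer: 43739/1706 ≈ 25.638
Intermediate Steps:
t = 2323/1706 (t = ((-29 + 0) - 2294)/(-1186 - 520) = (-29 - 2294)/(-1706) = -2323*(-1/1706) = 2323/1706 ≈ 1.3617)
D(M) - t = 27 - 1*2323/1706 = 27 - 2323/1706 = 43739/1706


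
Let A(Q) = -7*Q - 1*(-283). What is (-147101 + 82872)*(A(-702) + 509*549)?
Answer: -18282014102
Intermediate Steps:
A(Q) = 283 - 7*Q (A(Q) = -7*Q + 283 = 283 - 7*Q)
(-147101 + 82872)*(A(-702) + 509*549) = (-147101 + 82872)*((283 - 7*(-702)) + 509*549) = -64229*((283 + 4914) + 279441) = -64229*(5197 + 279441) = -64229*284638 = -18282014102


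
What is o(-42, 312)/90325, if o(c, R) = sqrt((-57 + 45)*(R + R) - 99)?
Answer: 3*I*sqrt(843)/90325 ≈ 0.00096433*I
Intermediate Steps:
o(c, R) = sqrt(-99 - 24*R) (o(c, R) = sqrt(-24*R - 99) = sqrt(-99 - 24*R))
o(-42, 312)/90325 = sqrt(-99 - 24*312)/90325 = sqrt(-99 - 7488)*(1/90325) = sqrt(-7587)*(1/90325) = (3*I*sqrt(843))*(1/90325) = 3*I*sqrt(843)/90325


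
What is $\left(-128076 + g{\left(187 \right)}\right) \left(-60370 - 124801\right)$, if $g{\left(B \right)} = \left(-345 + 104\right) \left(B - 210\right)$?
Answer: $22689558143$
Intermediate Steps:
$g{\left(B \right)} = 50610 - 241 B$ ($g{\left(B \right)} = - 241 \left(-210 + B\right) = 50610 - 241 B$)
$\left(-128076 + g{\left(187 \right)}\right) \left(-60370 - 124801\right) = \left(-128076 + \left(50610 - 45067\right)\right) \left(-60370 - 124801\right) = \left(-128076 + \left(50610 - 45067\right)\right) \left(-185171\right) = \left(-128076 + 5543\right) \left(-185171\right) = \left(-122533\right) \left(-185171\right) = 22689558143$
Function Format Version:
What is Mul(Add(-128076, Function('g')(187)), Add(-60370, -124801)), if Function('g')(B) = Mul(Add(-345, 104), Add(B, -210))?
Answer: 22689558143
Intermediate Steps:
Function('g')(B) = Add(50610, Mul(-241, B)) (Function('g')(B) = Mul(-241, Add(-210, B)) = Add(50610, Mul(-241, B)))
Mul(Add(-128076, Function('g')(187)), Add(-60370, -124801)) = Mul(Add(-128076, Add(50610, Mul(-241, 187))), Add(-60370, -124801)) = Mul(Add(-128076, Add(50610, -45067)), -185171) = Mul(Add(-128076, 5543), -185171) = Mul(-122533, -185171) = 22689558143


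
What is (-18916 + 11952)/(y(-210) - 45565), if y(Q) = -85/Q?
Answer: 292488/1913713 ≈ 0.15284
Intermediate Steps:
(-18916 + 11952)/(y(-210) - 45565) = (-18916 + 11952)/(-85/(-210) - 45565) = -6964/(-85*(-1/210) - 45565) = -6964/(17/42 - 45565) = -6964/(-1913713/42) = -6964*(-42/1913713) = 292488/1913713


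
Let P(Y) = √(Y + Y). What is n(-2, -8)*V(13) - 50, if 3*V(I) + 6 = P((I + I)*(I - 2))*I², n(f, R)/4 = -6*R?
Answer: -434 + 21632*√143 ≈ 2.5825e+5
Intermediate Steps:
n(f, R) = -24*R (n(f, R) = 4*(-6*R) = -24*R)
P(Y) = √2*√Y (P(Y) = √(2*Y) = √2*√Y)
V(I) = -2 + 2*I²*√(I*(-2 + I))/3 (V(I) = -2 + ((√2*√((I + I)*(I - 2)))*I²)/3 = -2 + ((√2*√((2*I)*(-2 + I)))*I²)/3 = -2 + ((√2*√(2*I*(-2 + I)))*I²)/3 = -2 + ((√2*(√2*√(I*(-2 + I))))*I²)/3 = -2 + ((2*√(I*(-2 + I)))*I²)/3 = -2 + (2*I²*√(I*(-2 + I)))/3 = -2 + 2*I²*√(I*(-2 + I))/3)
n(-2, -8)*V(13) - 50 = (-24*(-8))*(-2 + (⅔)*13²*√(13*(-2 + 13))) - 50 = 192*(-2 + (⅔)*169*√(13*11)) - 50 = 192*(-2 + (⅔)*169*√143) - 50 = 192*(-2 + 338*√143/3) - 50 = (-384 + 21632*√143) - 50 = -434 + 21632*√143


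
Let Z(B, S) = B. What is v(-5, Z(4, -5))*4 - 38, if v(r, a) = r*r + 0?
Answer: 62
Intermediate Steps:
v(r, a) = r² (v(r, a) = r² + 0 = r²)
v(-5, Z(4, -5))*4 - 38 = (-5)²*4 - 38 = 25*4 - 38 = 100 - 38 = 62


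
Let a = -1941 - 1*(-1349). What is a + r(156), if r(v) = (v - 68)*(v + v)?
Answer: 26864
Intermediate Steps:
r(v) = 2*v*(-68 + v) (r(v) = (-68 + v)*(2*v) = 2*v*(-68 + v))
a = -592 (a = -1941 + 1349 = -592)
a + r(156) = -592 + 2*156*(-68 + 156) = -592 + 2*156*88 = -592 + 27456 = 26864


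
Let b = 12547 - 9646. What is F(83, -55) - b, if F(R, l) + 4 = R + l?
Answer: -2877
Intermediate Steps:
b = 2901
F(R, l) = -4 + R + l (F(R, l) = -4 + (R + l) = -4 + R + l)
F(83, -55) - b = (-4 + 83 - 55) - 1*2901 = 24 - 2901 = -2877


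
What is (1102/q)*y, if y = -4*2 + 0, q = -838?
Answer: 4408/419 ≈ 10.520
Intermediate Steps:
y = -8 (y = -8 + 0 = -8)
(1102/q)*y = (1102/(-838))*(-8) = (1102*(-1/838))*(-8) = -551/419*(-8) = 4408/419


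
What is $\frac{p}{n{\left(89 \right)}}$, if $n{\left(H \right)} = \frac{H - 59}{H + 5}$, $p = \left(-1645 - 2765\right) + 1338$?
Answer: $- \frac{48128}{5} \approx -9625.6$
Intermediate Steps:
$p = -3072$ ($p = -4410 + 1338 = -3072$)
$n{\left(H \right)} = \frac{-59 + H}{5 + H}$
$\frac{p}{n{\left(89 \right)}} = - \frac{3072}{\frac{1}{5 + 89} \left(-59 + 89\right)} = - \frac{3072}{\frac{1}{94} \cdot 30} = - \frac{3072}{\frac{15}{47}} = \left(-3072\right) \frac{47}{15} = - \frac{48128}{5}$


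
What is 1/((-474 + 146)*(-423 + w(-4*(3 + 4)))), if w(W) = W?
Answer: 1/147928 ≈ 6.7600e-6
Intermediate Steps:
1/((-474 + 146)*(-423 + w(-4*(3 + 4)))) = 1/((-474 + 146)*(-423 - 4*(3 + 4))) = 1/(-328*(-423 - 4*7)) = 1/(-328*(-423 - 28)) = 1/(-328*(-451)) = 1/147928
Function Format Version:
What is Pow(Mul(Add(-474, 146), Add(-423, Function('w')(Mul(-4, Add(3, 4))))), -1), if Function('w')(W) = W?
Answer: Rational(1, 147928) ≈ 6.7600e-6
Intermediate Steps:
Pow(Mul(Add(-474, 146), Add(-423, Function('w')(Mul(-4, Add(3, 4))))), -1) = Pow(Mul(Add(-474, 146), Add(-423, Mul(-4, Add(3, 4)))), -1) = Pow(Mul(-328, Add(-423, Mul(-4, 7))), -1) = Pow(Mul(-328, Add(-423, -28)), -1) = Pow(Mul(-328, -451), -1) = Pow(147928, -1) = Rational(1, 147928)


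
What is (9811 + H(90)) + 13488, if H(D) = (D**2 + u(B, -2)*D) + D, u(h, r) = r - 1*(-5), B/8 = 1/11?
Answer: 31759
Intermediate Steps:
B = 8/11 ≈ 0.72727
u(h, r) = 5 + r (u(h, r) = r + 5 = 5 + r)
H(D) = D**2 + 4*D (H(D) = (D**2 + (5 - 2)*D) + D = (D**2 + 3*D) + D = D**2 + 4*D)
(9811 + H(90)) + 13488 = (9811 + 90*(4 + 90)) + 13488 = (9811 + 90*94) + 13488 = (9811 + 8460) + 13488 = 18271 + 13488 = 31759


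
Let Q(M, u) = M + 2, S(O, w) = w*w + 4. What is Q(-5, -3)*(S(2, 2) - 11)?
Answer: 9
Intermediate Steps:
S(O, w) = 4 + w**2 (S(O, w) = w**2 + 4 = 4 + w**2)
Q(M, u) = 2 + M
Q(-5, -3)*(S(2, 2) - 11) = (2 - 5)*((4 + 2**2) - 11) = -3*((4 + 4) - 11) = -3*(8 - 11) = -3*(-3) = 9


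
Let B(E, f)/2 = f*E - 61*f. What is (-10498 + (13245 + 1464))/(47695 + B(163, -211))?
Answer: 4211/4651 ≈ 0.90540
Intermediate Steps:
B(E, f) = -122*f + 2*E*f (B(E, f) = 2*(f*E - 61*f) = 2*(E*f - 61*f) = 2*(-61*f + E*f) = -122*f + 2*E*f)
(-10498 + (13245 + 1464))/(47695 + B(163, -211)) = (-10498 + (13245 + 1464))/(47695 + 2*(-211)*(-61 + 163)) = (-10498 + 14709)/(47695 + 2*(-211)*102) = 4211/(47695 - 43044) = 4211/4651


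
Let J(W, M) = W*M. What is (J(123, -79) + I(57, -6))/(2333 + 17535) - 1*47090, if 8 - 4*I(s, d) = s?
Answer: -3742375397/79472 ≈ -47091.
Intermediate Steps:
I(s, d) = 2 - s/4
J(W, M) = M*W
(J(123, -79) + I(57, -6))/(2333 + 17535) - 1*47090 = (-79*123 + (2 - ¼*57))/(2333 + 17535) - 1*47090 = (-9717 + (2 - 57/4))/19868 - 47090 = (-9717 - 49/4)*(1/19868) - 47090 = -38917/4*1/19868 - 47090 = -38917/79472 - 47090 = -3742375397/79472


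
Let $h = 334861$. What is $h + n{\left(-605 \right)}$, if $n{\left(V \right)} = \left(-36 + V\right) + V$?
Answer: $333615$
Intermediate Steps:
$n{\left(V \right)} = -36 + 2 V$
$h + n{\left(-605 \right)} = 334861 + \left(-36 + 2 \left(-605\right)\right) = 334861 - 1246 = 333615$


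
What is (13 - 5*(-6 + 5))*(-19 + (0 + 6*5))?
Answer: 198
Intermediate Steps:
(13 - 5*(-6 + 5))*(-19 + (0 + 6*5)) = (13 - 5*(-1))*(-19 + (0 + 30)) = (13 + 5)*(-19 + 30) = 18*11 = 198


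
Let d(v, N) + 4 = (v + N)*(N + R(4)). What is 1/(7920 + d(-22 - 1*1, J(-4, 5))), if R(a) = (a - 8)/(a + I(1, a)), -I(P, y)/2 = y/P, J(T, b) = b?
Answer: 1/7808 ≈ 0.00012807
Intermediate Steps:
I(P, y) = -2*y/P
R(a) = -(-8 + a)/a (R(a) = (a - 8)/(a - 2*a/1) = (-8 + a)/(a - 2*a*1) = (-8 + a)/(a - 2*a) = (-8 + a)/((-a)) = (-8 + a)*(-1/a) = -(-8 + a)/a)
d(v, N) = -4 + (1 + N)*(N + v) (d(v, N) = -4 + (v + N)*(N + (8 - 1*4)/4) = -4 + (N + v)*(N + (8 - 4)/4) = -4 + (N + v)*(N + (¼)*4) = -4 + (N + v)*(N + 1) = -4 + (N + v)*(1 + N) = -4 + (1 + N)*(N + v))
1/(7920 + d(-22 - 1*1, J(-4, 5))) = 1/(7920 + (-4 + 5 + (-22 - 1*1) + 5² + 5*(-22 - 1*1))) = 1/(7920 + (-4 + 5 + (-22 - 1) + 25 + 5*(-22 - 1))) = 1/(7920 + (-4 + 5 - 23 + 25 + 5*(-23))) = 1/(7920 + (-4 + 5 - 23 + 25 - 115)) = 1/(7920 - 112) = 1/7808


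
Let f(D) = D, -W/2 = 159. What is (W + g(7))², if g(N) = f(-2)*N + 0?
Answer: 110224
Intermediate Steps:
W = -318 (W = -2*159 = -318)
g(N) = -2*N (g(N) = -2*N + 0 = -2*N)
(W + g(7))² = (-318 - 2*7)² = (-318 - 14)² = (-332)² = 110224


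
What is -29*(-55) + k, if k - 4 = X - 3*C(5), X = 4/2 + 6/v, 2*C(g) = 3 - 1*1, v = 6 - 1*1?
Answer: 7996/5 ≈ 1599.2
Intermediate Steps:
v = 5 (v = 6 - 1 = 5)
C(g) = 1 (C(g) = (3 - 1*1)/2 = (3 - 1)/2 = (½)*2 = 1)
X = 16/5 (X = 4/2 + 6/5 = 4*(½) + 6*(⅕) = 2 + 6/5 = 16/5 ≈ 3.2000)
k = 21/5 (k = 4 + (16/5 - 3*1) = 4 + (16/5 - 3) = 4 + ⅕ = 21/5 ≈ 4.2000)
-29*(-55) + k = -29*(-55) + 21/5 = 1595 + 21/5 = 7996/5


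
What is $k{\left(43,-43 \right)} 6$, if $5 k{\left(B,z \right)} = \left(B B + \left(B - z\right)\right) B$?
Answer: $99846$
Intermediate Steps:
$k{\left(B,z \right)} = \frac{B \left(B + B^{2} - z\right)}{5}$ ($k{\left(B,z \right)} = \frac{\left(B B + \left(B - z\right)\right) B}{5} = \frac{\left(B^{2} + \left(B - z\right)\right) B}{5} = \frac{\left(B + B^{2} - z\right) B}{5} = \frac{B \left(B + B^{2} - z\right)}{5}$)
$k{\left(43,-43 \right)} 6 = \frac{1}{5} \cdot 43 \left(43 + 43^{2} - -43\right) 6 = \frac{1}{5} \cdot 43 \left(43 + 1849 + 43\right) 6 = \frac{1}{5} \cdot 43 \cdot 1935 \cdot 6 = 16641 \cdot 6 = 99846$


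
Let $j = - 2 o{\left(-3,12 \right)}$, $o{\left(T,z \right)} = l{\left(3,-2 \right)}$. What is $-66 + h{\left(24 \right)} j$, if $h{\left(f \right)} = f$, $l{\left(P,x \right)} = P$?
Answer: $-210$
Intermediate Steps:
$o{\left(T,z \right)} = 3$
$j = -6$ ($j = \left(-2\right) 3 = -6$)
$-66 + h{\left(24 \right)} j = -66 + 24 \left(-6\right) = -66 - 144 = -210$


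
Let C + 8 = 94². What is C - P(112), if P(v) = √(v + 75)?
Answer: 8828 - √187 ≈ 8814.3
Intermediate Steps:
P(v) = √(75 + v)
C = 8828 (C = -8 + 94² = -8 + 8836 = 8828)
C - P(112) = 8828 - √(75 + 112) = 8828 - √187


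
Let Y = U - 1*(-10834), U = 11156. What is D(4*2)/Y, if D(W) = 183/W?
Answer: 61/58640 ≈ 0.0010402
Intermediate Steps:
Y = 21990 (Y = 11156 - 1*(-10834) = 11156 + 10834 = 21990)
D(4*2)/Y = (183/((4*2)))/21990 = (183/8)*(1/21990) = 61/58640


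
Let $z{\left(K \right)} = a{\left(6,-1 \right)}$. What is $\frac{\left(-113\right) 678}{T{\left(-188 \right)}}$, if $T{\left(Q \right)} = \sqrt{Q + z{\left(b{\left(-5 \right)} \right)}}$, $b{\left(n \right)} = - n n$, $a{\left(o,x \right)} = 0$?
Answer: $\frac{38307 i \sqrt{47}}{47} \approx 5587.6 i$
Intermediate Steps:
$b{\left(n \right)} = - n^{2}$
$z{\left(K \right)} = 0$
$T{\left(Q \right)} = \sqrt{Q}$ ($T{\left(Q \right)} = \sqrt{Q + 0} = \sqrt{Q}$)
$\frac{\left(-113\right) 678}{T{\left(-188 \right)}} = \frac{\left(-113\right) 678}{\sqrt{-188}} = - \frac{76614}{2 i \sqrt{47}} = - 76614 \left(- \frac{i \sqrt{47}}{94}\right) = \frac{38307 i \sqrt{47}}{47}$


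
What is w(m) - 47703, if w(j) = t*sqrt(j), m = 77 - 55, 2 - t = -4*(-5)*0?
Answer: -47703 + 2*sqrt(22) ≈ -47694.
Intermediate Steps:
t = 2 (t = 2 - (-4*(-5))*0 = 2 - 20*0 = 2 - 1*0 = 2 + 0 = 2)
m = 22
w(j) = 2*sqrt(j)
w(m) - 47703 = 2*sqrt(22) - 47703 = -47703 + 2*sqrt(22)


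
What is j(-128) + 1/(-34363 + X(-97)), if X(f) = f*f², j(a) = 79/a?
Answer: -18703993/30305152 ≈ -0.61719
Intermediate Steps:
X(f) = f³
j(-128) + 1/(-34363 + X(-97)) = 79/(-128) + 1/(-34363 + (-97)³) = 79*(-1/128) + 1/(-34363 - 912673) = -79/128 + 1/(-947036) = -79/128 - 1/947036 = -18703993/30305152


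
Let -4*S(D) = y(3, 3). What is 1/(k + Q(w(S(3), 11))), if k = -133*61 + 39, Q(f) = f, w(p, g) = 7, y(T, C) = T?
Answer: -1/8067 ≈ -0.00012396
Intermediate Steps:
S(D) = -3/4 (S(D) = -1/4*3 = -3/4)
k = -8074 (k = -8113 + 39 = -8074)
1/(k + Q(w(S(3), 11))) = 1/(-8074 + 7) = 1/(-8067) = -1/8067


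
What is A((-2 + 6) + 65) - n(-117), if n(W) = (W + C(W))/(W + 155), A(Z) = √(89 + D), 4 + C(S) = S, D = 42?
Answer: 119/19 + √131 ≈ 17.709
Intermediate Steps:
C(S) = -4 + S
A(Z) = √131 (A(Z) = √(89 + 42) = √131)
n(W) = (-4 + 2*W)/(155 + W) (n(W) = (W + (-4 + W))/(W + 155) = (-4 + 2*W)/(155 + W))
A((-2 + 6) + 65) - n(-117) = √131 - 2*(-2 - 117)/(155 - 117) = √131 - 2*(-119)/38 = √131 - 1*(-119/19) = √131 + 119/19 = 119/19 + √131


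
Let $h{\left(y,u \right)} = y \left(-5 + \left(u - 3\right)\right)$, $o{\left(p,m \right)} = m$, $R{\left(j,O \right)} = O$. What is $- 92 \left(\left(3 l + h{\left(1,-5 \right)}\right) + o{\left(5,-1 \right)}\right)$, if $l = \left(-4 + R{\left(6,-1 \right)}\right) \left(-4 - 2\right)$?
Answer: $-6992$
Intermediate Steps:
$l = 30$ ($l = \left(-4 - 1\right) \left(-4 - 2\right) = \left(-5\right) \left(-6\right) = 30$)
$h{\left(y,u \right)} = y \left(-8 + u\right)$ ($h{\left(y,u \right)} = y \left(-5 + \left(u - 3\right)\right) = y \left(-5 + \left(-3 + u\right)\right) = y \left(-8 + u\right)$)
$- 92 \left(\left(3 l + h{\left(1,-5 \right)}\right) + o{\left(5,-1 \right)}\right) = - 92 \left(\left(3 \cdot 30 + 1 \left(-8 - 5\right)\right) - 1\right) = - 92 \left(\left(90 + 1 \left(-13\right)\right) - 1\right) = - 92 \left(\left(90 - 13\right) - 1\right) = - 92 \left(77 - 1\right) = \left(-92\right) 76 = -6992$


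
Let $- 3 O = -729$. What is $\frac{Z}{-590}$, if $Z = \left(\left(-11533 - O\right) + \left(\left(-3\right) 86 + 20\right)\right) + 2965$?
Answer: $\frac{9049}{590} \approx 15.337$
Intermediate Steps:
$O = 243$ ($O = \left(- \frac{1}{3}\right) \left(-729\right) = 243$)
$Z = -9049$ ($Z = \left(\left(-11533 - 243\right) + \left(\left(-3\right) 86 + 20\right)\right) + 2965 = \left(\left(-11533 - 243\right) + \left(-258 + 20\right)\right) + 2965 = \left(-11776 - 238\right) + 2965 = -12014 + 2965 = -9049$)
$\frac{Z}{-590} = - \frac{9049}{-590} = \left(-9049\right) \left(- \frac{1}{590}\right) = \frac{9049}{590}$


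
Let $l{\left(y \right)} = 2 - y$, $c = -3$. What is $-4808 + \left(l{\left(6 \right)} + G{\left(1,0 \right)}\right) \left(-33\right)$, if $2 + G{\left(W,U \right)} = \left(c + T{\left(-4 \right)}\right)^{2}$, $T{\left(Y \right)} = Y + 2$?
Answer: $-5435$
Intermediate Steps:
$T{\left(Y \right)} = 2 + Y$
$G{\left(W,U \right)} = 23$ ($G{\left(W,U \right)} = -2 + \left(-3 + \left(2 - 4\right)\right)^{2} = -2 + \left(-3 - 2\right)^{2} = -2 + \left(-5\right)^{2} = -2 + 25 = 23$)
$-4808 + \left(l{\left(6 \right)} + G{\left(1,0 \right)}\right) \left(-33\right) = -4808 + \left(\left(2 - 6\right) + 23\right) \left(-33\right) = -4808 + \left(-4 + 23\right) \left(-33\right) = -4808 + 19 \left(-33\right) = -4808 - 627 = -5435$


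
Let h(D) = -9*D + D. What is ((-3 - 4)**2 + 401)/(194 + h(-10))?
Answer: 225/137 ≈ 1.6423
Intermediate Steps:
h(D) = -8*D
((-3 - 4)**2 + 401)/(194 + h(-10)) = ((-3 - 4)**2 + 401)/(194 - 8*(-10)) = ((-7)**2 + 401)/(194 + 80) = (49 + 401)/274 = 450*(1/274) = 225/137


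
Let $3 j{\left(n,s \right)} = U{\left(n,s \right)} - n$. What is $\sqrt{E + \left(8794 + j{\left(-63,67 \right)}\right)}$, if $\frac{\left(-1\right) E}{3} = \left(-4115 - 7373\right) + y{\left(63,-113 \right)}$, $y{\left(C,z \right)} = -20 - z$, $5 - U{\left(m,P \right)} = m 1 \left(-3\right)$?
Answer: $\frac{4 \sqrt{24153}}{3} \approx 207.22$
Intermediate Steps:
$U{\left(m,P \right)} = 5 + 3 m$ ($U{\left(m,P \right)} = 5 - m 1 \left(-3\right) = 5 - m \left(-3\right) = 5 - - 3 m = 5 + 3 m$)
$j{\left(n,s \right)} = \frac{5}{3} + \frac{2 n}{3}$ ($j{\left(n,s \right)} = \frac{\left(5 + 3 n\right) - n}{3} = \frac{5 + 2 n}{3} = \frac{5}{3} + \frac{2 n}{3}$)
$E = 34185$ ($E = - 3 \left(\left(-4115 - 7373\right) - -93\right) = - 3 \left(-11488 + \left(-20 + 113\right)\right) = - 3 \left(-11488 + 93\right) = \left(-3\right) \left(-11395\right) = 34185$)
$\sqrt{E + \left(8794 + j{\left(-63,67 \right)}\right)} = \sqrt{34185 + \left(8794 + \left(\frac{5}{3} + \frac{2}{3} \left(-63\right)\right)\right)} = \sqrt{34185 + \left(8794 + \left(\frac{5}{3} - 42\right)\right)} = \sqrt{34185 + \left(8794 - \frac{121}{3}\right)} = \sqrt{34185 + \frac{26261}{3}} = \sqrt{\frac{128816}{3}} = \frac{4 \sqrt{24153}}{3}$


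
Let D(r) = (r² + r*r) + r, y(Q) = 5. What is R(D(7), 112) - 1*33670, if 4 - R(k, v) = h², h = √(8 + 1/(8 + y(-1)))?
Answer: -437763/13 ≈ -33674.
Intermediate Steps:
D(r) = r + 2*r² (D(r) = (r² + r²) + r = 2*r² + r = r + 2*r²)
h = √1365/13 (h = √(8 + 1/(8 + 5)) = √(8 + 1/13) = √(105/13) = √1365/13 ≈ 2.8420)
R(k, v) = -53/13 (R(k, v) = 4 - (√1365/13)² = 4 - 1*105/13 = 4 - 105/13 = -53/13)
R(D(7), 112) - 1*33670 = -53/13 - 1*33670 = -53/13 - 33670 = -437763/13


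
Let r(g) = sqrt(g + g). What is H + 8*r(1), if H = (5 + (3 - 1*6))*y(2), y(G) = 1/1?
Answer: 2 + 8*sqrt(2) ≈ 13.314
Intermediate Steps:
y(G) = 1 (y(G) = 1*1 = 1)
r(g) = sqrt(2)*sqrt(g) (r(g) = sqrt(2*g) = sqrt(2)*sqrt(g))
H = 2 (H = (5 + (3 - 1*6))*1 = (5 + (3 - 6))*1 = (5 - 3)*1 = 2*1 = 2)
H + 8*r(1) = 2 + 8*(sqrt(2)*sqrt(1)) = 2 + 8*(sqrt(2)*1) = 2 + 8*sqrt(2)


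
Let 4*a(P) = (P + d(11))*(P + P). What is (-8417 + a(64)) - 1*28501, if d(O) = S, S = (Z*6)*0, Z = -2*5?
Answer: -34870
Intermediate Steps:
Z = -10
S = 0 (S = -10*6*0 = -60*0 = 0)
d(O) = 0
a(P) = P²/2 (a(P) = ((P + 0)*(P + P))/4 = (P*(2*P))/4 = (2*P²)/4 = P²/2)
(-8417 + a(64)) - 1*28501 = (-8417 + (½)*64²) - 1*28501 = (-8417 + (½)*4096) - 28501 = (-8417 + 2048) - 28501 = -6369 - 28501 = -34870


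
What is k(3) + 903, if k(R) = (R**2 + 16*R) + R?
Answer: 963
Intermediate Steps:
k(R) = R**2 + 17*R
k(3) + 903 = 3*(17 + 3) + 903 = 3*20 + 903 = 60 + 903 = 963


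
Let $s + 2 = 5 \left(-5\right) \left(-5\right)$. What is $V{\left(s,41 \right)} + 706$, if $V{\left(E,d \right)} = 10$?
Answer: $716$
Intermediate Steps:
$s = 123$ ($s = -2 + 5 \left(-5\right) \left(-5\right) = -2 - -125 = -2 + 125 = 123$)
$V{\left(s,41 \right)} + 706 = 10 + 706 = 716$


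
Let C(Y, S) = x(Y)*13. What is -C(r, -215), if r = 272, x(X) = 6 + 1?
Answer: -91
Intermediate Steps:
x(X) = 7
C(Y, S) = 91 (C(Y, S) = 7*13 = 91)
-C(r, -215) = -1*91 = -91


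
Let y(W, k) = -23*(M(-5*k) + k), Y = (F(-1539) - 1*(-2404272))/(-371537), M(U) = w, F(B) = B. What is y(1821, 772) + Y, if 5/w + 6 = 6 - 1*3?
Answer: -19755514360/1114611 ≈ -17724.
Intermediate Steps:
w = -5/3 (w = 5/(-6 + (6 - 1*3)) = 5/(-6 + (6 - 3)) = 5/(-6 + 3) = 5/(-3) = 5*(-⅓) = -5/3 ≈ -1.6667)
M(U) = -5/3
Y = -2402733/371537 (Y = (-1539 - 1*(-2404272))/(-371537) = (-1539 + 2404272)*(-1/371537) = 2402733*(-1/371537) = -2402733/371537 ≈ -6.4670)
y(W, k) = 115/3 - 23*k (y(W, k) = -23*(-5/3 + k) = 115/3 - 23*k)
y(1821, 772) + Y = (115/3 - 23*772) - 2402733/371537 = (115/3 - 17756) - 2402733/371537 = -53153/3 - 2402733/371537 = -19755514360/1114611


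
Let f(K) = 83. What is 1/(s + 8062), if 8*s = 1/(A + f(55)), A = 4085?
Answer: 33344/268819329 ≈ 0.00012404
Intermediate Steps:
s = 1/33344 (s = 1/(8*(4085 + 83)) = (1/8)/4168 = (1/8)*(1/4168) = 1/33344 ≈ 2.9990e-5)
1/(s + 8062) = 1/(1/33344 + 8062) = 1/(268819329/33344) = 33344/268819329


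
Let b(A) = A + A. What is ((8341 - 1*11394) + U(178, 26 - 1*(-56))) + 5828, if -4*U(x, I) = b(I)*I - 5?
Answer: -2343/4 ≈ -585.75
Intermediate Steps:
b(A) = 2*A
U(x, I) = 5/4 - I²/2 (U(x, I) = -((2*I)*I - 5)/4 = -(2*I² - 5)/4 = -(-5 + 2*I²)/4 = 5/4 - I²/2)
((8341 - 1*11394) + U(178, 26 - 1*(-56))) + 5828 = ((8341 - 1*11394) + (5/4 - (26 - 1*(-56))²/2)) + 5828 = ((8341 - 11394) + (5/4 - (26 + 56)²/2)) + 5828 = (-3053 + (5/4 - ½*82²)) + 5828 = (-3053 + (5/4 - ½*6724)) + 5828 = (-3053 + (5/4 - 3362)) + 5828 = (-3053 - 13443/4) + 5828 = -25655/4 + 5828 = -2343/4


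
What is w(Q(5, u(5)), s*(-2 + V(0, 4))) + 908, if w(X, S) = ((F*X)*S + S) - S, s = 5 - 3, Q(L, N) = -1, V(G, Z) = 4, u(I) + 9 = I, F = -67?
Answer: 1176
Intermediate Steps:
u(I) = -9 + I
s = 2
w(X, S) = -67*S*X (w(X, S) = ((-67*X)*S + S) - S = (-67*S*X + S) - S = (S - 67*S*X) - S = -67*S*X)
w(Q(5, u(5)), s*(-2 + V(0, 4))) + 908 = -67*2*(-2 + 4)*(-1) + 908 = -67*2*2*(-1) + 908 = -67*4*(-1) + 908 = 268 + 908 = 1176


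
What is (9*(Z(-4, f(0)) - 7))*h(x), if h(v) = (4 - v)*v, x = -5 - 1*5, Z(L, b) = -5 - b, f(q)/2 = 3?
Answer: 22680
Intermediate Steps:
f(q) = 6 (f(q) = 2*3 = 6)
x = -10 (x = -5 - 5 = -10)
h(v) = v*(4 - v)
(9*(Z(-4, f(0)) - 7))*h(x) = (9*((-5 - 1*6) - 7))*(-10*(4 - 1*(-10))) = (9*((-5 - 6) - 7))*(-10*(4 + 10)) = (9*(-11 - 7))*(-10*14) = (9*(-18))*(-140) = -162*(-140) = 22680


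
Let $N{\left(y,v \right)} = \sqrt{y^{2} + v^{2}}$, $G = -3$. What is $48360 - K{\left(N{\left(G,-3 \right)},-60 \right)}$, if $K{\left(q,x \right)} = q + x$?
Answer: $48420 - 3 \sqrt{2} \approx 48416.0$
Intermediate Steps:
$N{\left(y,v \right)} = \sqrt{v^{2} + y^{2}}$
$48360 - K{\left(N{\left(G,-3 \right)},-60 \right)} = 48360 - \left(\sqrt{\left(-3\right)^{2} + \left(-3\right)^{2}} - 60\right) = 48360 - \left(\sqrt{9 + 9} - 60\right) = 48360 - \left(\sqrt{18} - 60\right) = 48360 - \left(3 \sqrt{2} - 60\right) = 48360 - \left(-60 + 3 \sqrt{2}\right) = 48360 + \left(60 - 3 \sqrt{2}\right) = 48420 - 3 \sqrt{2}$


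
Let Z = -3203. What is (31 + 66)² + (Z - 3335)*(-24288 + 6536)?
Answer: 116071985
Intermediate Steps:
(31 + 66)² + (Z - 3335)*(-24288 + 6536) = (31 + 66)² + (-3203 - 3335)*(-24288 + 6536) = 97² - 6538*(-17752) = 9409 + 116062576 = 116071985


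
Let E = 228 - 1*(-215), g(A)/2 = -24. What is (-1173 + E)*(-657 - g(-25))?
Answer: 444570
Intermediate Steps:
g(A) = -48 (g(A) = 2*(-24) = -48)
E = 443 (E = 228 + 215 = 443)
(-1173 + E)*(-657 - g(-25)) = (-1173 + 443)*(-657 - 1*(-48)) = -730*(-657 + 48) = -730*(-609) = 444570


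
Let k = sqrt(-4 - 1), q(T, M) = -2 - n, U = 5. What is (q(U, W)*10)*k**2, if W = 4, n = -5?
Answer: -150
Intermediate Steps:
q(T, M) = 3 (q(T, M) = -2 - 1*(-5) = -2 + 5 = 3)
k = I*sqrt(5) (k = sqrt(-5) = I*sqrt(5) ≈ 2.2361*I)
(q(U, W)*10)*k**2 = (3*10)*(I*sqrt(5))**2 = 30*(-5) = -150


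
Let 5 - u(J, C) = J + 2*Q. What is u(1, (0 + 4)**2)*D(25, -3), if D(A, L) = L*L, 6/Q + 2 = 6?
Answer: 9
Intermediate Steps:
Q = 3/2 (Q = 6/(-2 + 6) = 6/4 = 6*(1/4) = 3/2 ≈ 1.5000)
D(A, L) = L**2
u(J, C) = 2 - J (u(J, C) = 5 - (J + 2*(3/2)) = 5 - (J + 3) = 5 - (3 + J) = 5 + (-3 - J) = 2 - J)
u(1, (0 + 4)**2)*D(25, -3) = (2 - 1*1)*(-3)**2 = (2 - 1)*9 = 1*9 = 9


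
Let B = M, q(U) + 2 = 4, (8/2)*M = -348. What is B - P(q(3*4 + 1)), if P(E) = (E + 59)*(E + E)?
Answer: -331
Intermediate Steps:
M = -87 (M = (1/4)*(-348) = -87)
q(U) = 2 (q(U) = -2 + 4 = 2)
B = -87
P(E) = 2*E*(59 + E) (P(E) = (59 + E)*(2*E) = 2*E*(59 + E))
B - P(q(3*4 + 1)) = -87 - 2*2*(59 + 2) = -87 - 2*2*61 = -87 - 1*244 = -87 - 244 = -331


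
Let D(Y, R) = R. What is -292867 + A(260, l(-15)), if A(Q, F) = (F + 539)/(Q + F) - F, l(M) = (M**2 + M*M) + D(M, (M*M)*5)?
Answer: -540298956/1835 ≈ -2.9444e+5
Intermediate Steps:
l(M) = 7*M**2 (l(M) = (M**2 + M*M) + (M*M)*5 = (M**2 + M**2) + M**2*5 = 2*M**2 + 5*M**2 = 7*M**2)
A(Q, F) = -F + (539 + F)/(F + Q) (A(Q, F) = (539 + F)/(F + Q) - F = -F + (539 + F)/(F + Q))
-292867 + A(260, l(-15)) = -292867 + (539 + 7*(-15)**2 - (7*(-15)**2)**2 - 1*7*(-15)**2*260)/(7*(-15)**2 + 260) = -292867 + (539 + 7*225 - (7*225)**2 - 1*7*225*260)/(7*225 + 260) = -292867 + (539 + 1575 - 1*1575**2 - 1*1575*260)/(1575 + 260) = -292867 + (539 + 1575 - 1*2480625 - 409500)/1835 = -292867 + (539 + 1575 - 2480625 - 409500)/1835 = -292867 + (1/1835)*(-2888011) = -292867 - 2888011/1835 = -540298956/1835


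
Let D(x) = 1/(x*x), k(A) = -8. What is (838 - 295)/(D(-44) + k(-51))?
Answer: -1051248/15487 ≈ -67.879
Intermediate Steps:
D(x) = x**(-2) (D(x) = 1/(x**2) = x**(-2))
(838 - 295)/(D(-44) + k(-51)) = (838 - 295)/((-44)**(-2) - 8) = 543/(1/1936 - 8) = 543/(-15487/1936) = 543*(-1936/15487) = -1051248/15487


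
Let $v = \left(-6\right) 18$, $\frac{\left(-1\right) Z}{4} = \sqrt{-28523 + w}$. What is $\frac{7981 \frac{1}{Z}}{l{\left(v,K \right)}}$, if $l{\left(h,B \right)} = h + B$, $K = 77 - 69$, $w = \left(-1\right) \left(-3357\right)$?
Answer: $- \frac{7981 i \sqrt{25166}}{10066400} \approx - 0.12577 i$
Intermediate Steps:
$w = 3357$
$Z = - 4 i \sqrt{25166}$ ($Z = - 4 \sqrt{-28523 + 3357} = - 4 \sqrt{-25166} = - 4 i \sqrt{25166} \approx - 634.55 i$)
$K = 8$
$v = -108$
$l{\left(h,B \right)} = B + h$
$\frac{7981 \frac{1}{Z}}{l{\left(v,K \right)}} = \frac{7981 \frac{1}{\left(-4\right) i \sqrt{25166}}}{8 - 108} = \frac{7981 \frac{i \sqrt{25166}}{100664}}{-100} = \frac{7981 i \sqrt{25166}}{100664} \left(- \frac{1}{100}\right) = - \frac{7981 i \sqrt{25166}}{10066400}$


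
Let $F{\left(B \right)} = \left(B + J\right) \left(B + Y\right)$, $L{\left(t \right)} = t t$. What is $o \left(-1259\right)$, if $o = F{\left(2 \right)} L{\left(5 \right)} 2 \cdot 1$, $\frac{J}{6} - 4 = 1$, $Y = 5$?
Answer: $-14100800$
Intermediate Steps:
$J = 30$ ($J = 24 + 6 \cdot 1 = 24 + 6 = 30$)
$L{\left(t \right)} = t^{2}$
$F{\left(B \right)} = \left(5 + B\right) \left(30 + B\right)$ ($F{\left(B \right)} = \left(B + 30\right) \left(B + 5\right) = \left(30 + B\right) \left(5 + B\right) = \left(5 + B\right) \left(30 + B\right)$)
$o = 11200$ ($o = \left(150 + 2^{2} + 35 \cdot 2\right) 5^{2} \cdot 2 \cdot 1 = \left(150 + 4 + 70\right) 25 \cdot 2 = 224 \cdot 25 \cdot 2 = 5600 \cdot 2 = 11200$)
$o \left(-1259\right) = 11200 \left(-1259\right) = -14100800$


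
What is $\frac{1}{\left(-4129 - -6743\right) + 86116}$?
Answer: $\frac{1}{88730} \approx 1.127 \cdot 10^{-5}$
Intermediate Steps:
$\frac{1}{\left(-4129 - -6743\right) + 86116} = \frac{1}{\left(-4129 + 6743\right) + 86116} = \frac{1}{2614 + 86116} = \frac{1}{88730}$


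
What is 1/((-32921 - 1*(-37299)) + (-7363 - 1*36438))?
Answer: -1/39423 ≈ -2.5366e-5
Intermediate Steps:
1/((-32921 - 1*(-37299)) + (-7363 - 1*36438)) = 1/((-32921 + 37299) + (-7363 - 36438)) = 1/(4378 - 43801) = 1/(-39423) = -1/39423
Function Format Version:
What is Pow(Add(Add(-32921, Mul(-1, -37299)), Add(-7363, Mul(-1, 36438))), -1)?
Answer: Rational(-1, 39423) ≈ -2.5366e-5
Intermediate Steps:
Pow(Add(Add(-32921, Mul(-1, -37299)), Add(-7363, Mul(-1, 36438))), -1) = Pow(Add(Add(-32921, 37299), Add(-7363, -36438)), -1) = Pow(Add(4378, -43801), -1) = Pow(-39423, -1) = Rational(-1, 39423)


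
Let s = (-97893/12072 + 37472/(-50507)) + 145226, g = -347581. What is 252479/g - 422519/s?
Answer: -37299419548654884869/10258490951039537063 ≈ -3.6360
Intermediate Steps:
s = 29513957756723/203240168 (s = (-97893*1/12072 + 37472*(-1/50507)) + 145226 = (-32631/4024 - 37472/50507) + 145226 = -1798881245/203240168 + 145226 = 29513957756723/203240168 ≈ 1.4522e+5)
252479/g - 422519/s = 252479/(-347581) - 422519/29513957756723/203240168 = 252479*(-1/347581) - 422519*203240168/29513957756723 = -252479/347581 - 85872832543192/29513957756723 = -37299419548654884869/10258490951039537063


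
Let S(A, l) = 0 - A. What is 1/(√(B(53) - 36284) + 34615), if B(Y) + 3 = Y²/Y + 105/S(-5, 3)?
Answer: 34615/1198234438 - I*√36213/1198234438 ≈ 2.8888e-5 - 1.5881e-7*I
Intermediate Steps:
S(A, l) = -A
B(Y) = 18 + Y (B(Y) = -3 + (Y²/Y + 105/((-1*(-5)))) = -3 + (Y + 105/5) = -3 + (Y + 105*(⅕)) = -3 + (Y + 21) = -3 + (21 + Y) = 18 + Y)
1/(√(B(53) - 36284) + 34615) = 1/(√((18 + 53) - 36284) + 34615) = 1/(√(71 - 36284) + 34615) = 1/(√(-36213) + 34615) = 1/(I*√36213 + 34615) = 1/(34615 + I*√36213)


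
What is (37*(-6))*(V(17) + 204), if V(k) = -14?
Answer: -42180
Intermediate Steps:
(37*(-6))*(V(17) + 204) = (37*(-6))*(-14 + 204) = -222*190 = -42180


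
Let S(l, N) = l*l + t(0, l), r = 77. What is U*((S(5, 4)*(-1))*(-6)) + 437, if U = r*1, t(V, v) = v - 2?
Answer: 13373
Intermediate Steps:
t(V, v) = -2 + v
U = 77 (U = 77*1 = 77)
S(l, N) = -2 + l + l² (S(l, N) = l*l + (-2 + l) = l² + (-2 + l) = -2 + l + l²)
U*((S(5, 4)*(-1))*(-6)) + 437 = 77*(((-2 + 5 + 5²)*(-1))*(-6)) + 437 = 77*(((-2 + 5 + 25)*(-1))*(-6)) + 437 = 77*((28*(-1))*(-6)) + 437 = 77*(-28*(-6)) + 437 = 77*168 + 437 = 12936 + 437 = 13373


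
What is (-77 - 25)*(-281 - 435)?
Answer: 73032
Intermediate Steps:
(-77 - 25)*(-281 - 435) = -102*(-716) = 73032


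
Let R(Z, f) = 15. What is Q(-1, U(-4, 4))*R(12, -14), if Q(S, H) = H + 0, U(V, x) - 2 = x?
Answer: 90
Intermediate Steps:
U(V, x) = 2 + x
Q(S, H) = H
Q(-1, U(-4, 4))*R(12, -14) = (2 + 4)*15 = 6*15 = 90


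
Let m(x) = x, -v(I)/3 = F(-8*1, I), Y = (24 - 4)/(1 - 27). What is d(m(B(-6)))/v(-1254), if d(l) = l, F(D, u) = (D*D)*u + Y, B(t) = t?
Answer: -13/521669 ≈ -2.4920e-5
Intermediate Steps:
Y = -10/13 (Y = 20/(-26) = 20*(-1/26) = -10/13 ≈ -0.76923)
F(D, u) = -10/13 + u*D² (F(D, u) = (D*D)*u - 10/13 = D²*u - 10/13 = u*D² - 10/13 = -10/13 + u*D²)
v(I) = 30/13 - 192*I (v(I) = -3*(-10/13 + I*(-8*1)²) = -3*(-10/13 + I*(-8)²) = -3*(-10/13 + I*64) = -3*(-10/13 + 64*I) = 30/13 - 192*I)
d(m(B(-6)))/v(-1254) = -6/(30/13 - 192*(-1254)) = -6/(30/13 + 240768) = -6/3130014/13 = -6*13/3130014 = -13/521669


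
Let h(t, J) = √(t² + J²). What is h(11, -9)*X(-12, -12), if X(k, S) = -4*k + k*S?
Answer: 192*√202 ≈ 2728.8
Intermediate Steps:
X(k, S) = -4*k + S*k
h(t, J) = √(J² + t²)
h(11, -9)*X(-12, -12) = √((-9)² + 11²)*(-12*(-4 - 12)) = √(81 + 121)*(-12*(-16)) = √202*192 = 192*√202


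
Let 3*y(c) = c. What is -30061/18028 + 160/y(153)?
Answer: 1351369/919428 ≈ 1.4698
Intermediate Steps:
y(c) = c/3
-30061/18028 + 160/y(153) = -30061/18028 + 160/(((1/3)*153)) = -30061*1/18028 + 160/51 = -30061/18028 + 160*(1/51) = -30061/18028 + 160/51 = 1351369/919428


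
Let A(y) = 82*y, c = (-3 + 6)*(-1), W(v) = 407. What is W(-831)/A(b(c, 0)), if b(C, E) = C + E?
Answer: -407/246 ≈ -1.6545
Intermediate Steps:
c = -3 (c = 3*(-1) = -3)
W(-831)/A(b(c, 0)) = 407/((82*(-3 + 0))) = 407/((82*(-3))) = 407/(-246) = 407*(-1/246) = -407/246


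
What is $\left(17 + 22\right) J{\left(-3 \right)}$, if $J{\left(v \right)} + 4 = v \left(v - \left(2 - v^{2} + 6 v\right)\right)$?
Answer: $-2730$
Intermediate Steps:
$J{\left(v \right)} = -4 + v \left(-2 + v^{2} - 5 v\right)$ ($J{\left(v \right)} = -4 + v \left(v - \left(2 - v^{2} + 6 v\right)\right) = -4 + v \left(-2 + v^{2} - 5 v\right)$)
$\left(17 + 22\right) J{\left(-3 \right)} = \left(17 + 22\right) \left(-4 + \left(-3\right)^{3} - 5 \left(-3\right)^{2} - -6\right) = 39 \left(-4 - 27 - 45 + 6\right) = 39 \left(-70\right) = -2730$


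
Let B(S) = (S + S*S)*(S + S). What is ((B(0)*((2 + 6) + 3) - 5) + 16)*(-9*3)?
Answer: -297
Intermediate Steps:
B(S) = 2*S*(S + S²) (B(S) = (S + S²)*(2*S) = 2*S*(S + S²))
((B(0)*((2 + 6) + 3) - 5) + 16)*(-9*3) = (((2*0²*(1 + 0))*((2 + 6) + 3) - 5) + 16)*(-9*3) = (((2*0*1)*(8 + 3) - 5) + 16)*(-27) = ((0*11 - 5) + 16)*(-27) = ((0 - 5) + 16)*(-27) = (-5 + 16)*(-27) = 11*(-27) = -297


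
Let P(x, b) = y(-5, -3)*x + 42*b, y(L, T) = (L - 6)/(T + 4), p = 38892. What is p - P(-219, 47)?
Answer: 34509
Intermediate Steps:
y(L, T) = (-6 + L)/(4 + T)
P(x, b) = -11*x + 42*b (P(x, b) = ((-6 - 5)/(4 - 3))*x + 42*b = (-11/1)*x + 42*b = (1*(-11))*x + 42*b = -11*x + 42*b)
p - P(-219, 47) = 38892 - (-11*(-219) + 42*47) = 38892 - (2409 + 1974) = 38892 - 1*4383 = 38892 - 4383 = 34509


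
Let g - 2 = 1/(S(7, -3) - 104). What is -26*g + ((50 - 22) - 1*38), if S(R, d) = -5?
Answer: -6732/109 ≈ -61.761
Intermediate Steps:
g = 217/109 (g = 2 + 1/(-5 - 104) = 2 + 1/(-109) = 2 - 1/109 = 217/109 ≈ 1.9908)
-26*g + ((50 - 22) - 1*38) = -26*217/109 + ((50 - 22) - 1*38) = -5642/109 + (28 - 38) = -5642/109 - 10 = -6732/109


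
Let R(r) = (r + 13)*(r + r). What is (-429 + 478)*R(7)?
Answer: 13720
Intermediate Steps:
R(r) = 2*r*(13 + r) (R(r) = (13 + r)*(2*r) = 2*r*(13 + r))
(-429 + 478)*R(7) = (-429 + 478)*(2*7*(13 + 7)) = 49*(2*7*20) = 49*280 = 13720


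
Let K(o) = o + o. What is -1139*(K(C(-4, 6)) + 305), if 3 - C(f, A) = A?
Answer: -340561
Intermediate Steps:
C(f, A) = 3 - A
K(o) = 2*o
-1139*(K(C(-4, 6)) + 305) = -1139*(2*(3 - 1*6) + 305) = -1139*(2*(3 - 6) + 305) = -1139*(2*(-3) + 305) = -1139*(-6 + 305) = -1139*299 = -340561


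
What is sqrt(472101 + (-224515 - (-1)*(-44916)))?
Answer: sqrt(202670) ≈ 450.19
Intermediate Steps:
sqrt(472101 + (-224515 - (-1)*(-44916))) = sqrt(472101 + (-224515 - 1*44916)) = sqrt(472101 + (-224515 - 44916)) = sqrt(472101 - 269431) = sqrt(202670)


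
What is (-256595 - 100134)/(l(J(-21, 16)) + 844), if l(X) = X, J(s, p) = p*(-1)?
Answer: -356729/828 ≈ -430.83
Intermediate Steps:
J(s, p) = -p
(-256595 - 100134)/(l(J(-21, 16)) + 844) = (-256595 - 100134)/(-1*16 + 844) = -356729/(-16 + 844) = -356729/828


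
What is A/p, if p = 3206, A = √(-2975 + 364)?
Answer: I*√2611/3206 ≈ 0.015938*I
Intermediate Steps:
A = I*√2611 (A = √(-2611) = I*√2611 ≈ 51.098*I)
A/p = (I*√2611)/3206 = (I*√2611)*(1/3206) = I*√2611/3206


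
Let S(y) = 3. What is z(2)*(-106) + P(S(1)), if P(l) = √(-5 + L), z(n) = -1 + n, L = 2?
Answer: -106 + I*√3 ≈ -106.0 + 1.732*I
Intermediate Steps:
P(l) = I*√3 (P(l) = √(-5 + 2) = √(-3) = I*√3)
z(2)*(-106) + P(S(1)) = (-1 + 2)*(-106) + I*√3 = 1*(-106) + I*√3 = -106 + I*√3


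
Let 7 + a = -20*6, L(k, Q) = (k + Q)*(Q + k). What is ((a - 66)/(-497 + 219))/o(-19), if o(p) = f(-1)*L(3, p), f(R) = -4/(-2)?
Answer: 193/142336 ≈ 0.0013559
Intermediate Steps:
L(k, Q) = (Q + k)**2 (L(k, Q) = (Q + k)*(Q + k) = (Q + k)**2)
f(R) = 2 (f(R) = -4*(-1/2) = 2)
a = -127 (a = -7 - 20*6 = -7 - 120 = -127)
o(p) = 2*(3 + p)**2 (o(p) = 2*(p + 3)**2 = 2*(3 + p)**2)
((a - 66)/(-497 + 219))/o(-19) = ((-127 - 66)/(-497 + 219))/((2*(3 - 19)**2)) = (-193/(-278))/((2*(-16)**2)) = (-193*(-1/278))/((2*256)) = (193/278)/512 = (193/278)*(1/512) = 193/142336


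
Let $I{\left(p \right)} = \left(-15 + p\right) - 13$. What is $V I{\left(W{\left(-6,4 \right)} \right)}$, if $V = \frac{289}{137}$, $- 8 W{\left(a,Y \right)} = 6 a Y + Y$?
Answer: $- \frac{6069}{274} \approx -22.15$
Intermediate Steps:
$W{\left(a,Y \right)} = - \frac{Y}{8} - \frac{3 Y a}{4}$ ($W{\left(a,Y \right)} = - \frac{6 a Y + Y}{8} = - \frac{6 Y a + Y}{8} = - \frac{Y + 6 Y a}{8} = - \frac{Y}{8} - \frac{3 Y a}{4}$)
$I{\left(p \right)} = -28 + p$
$V = \frac{289}{137}$ ($V = 289 \cdot \frac{1}{137} = \frac{289}{137} \approx 2.1095$)
$V I{\left(W{\left(-6,4 \right)} \right)} = \frac{289 \left(-28 - \frac{1 + 6 \left(-6\right)}{2}\right)}{137} = \frac{289 \left(-28 - \frac{1 - 36}{2}\right)}{137} = \frac{289 \left(-28 - \frac{1}{2} \left(-35\right)\right)}{137} = \frac{289 \left(-28 + \frac{35}{2}\right)}{137} = \frac{289}{137} \left(- \frac{21}{2}\right) = - \frac{6069}{274}$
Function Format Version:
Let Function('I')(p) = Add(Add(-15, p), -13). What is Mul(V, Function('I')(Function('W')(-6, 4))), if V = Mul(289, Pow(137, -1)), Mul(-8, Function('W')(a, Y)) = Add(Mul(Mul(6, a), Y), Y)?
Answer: Rational(-6069, 274) ≈ -22.150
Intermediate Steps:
Function('W')(a, Y) = Add(Mul(Rational(-1, 8), Y), Mul(Rational(-3, 4), Y, a)) (Function('W')(a, Y) = Mul(Rational(-1, 8), Add(Mul(Mul(6, a), Y), Y)) = Mul(Rational(-1, 8), Add(Mul(6, Y, a), Y)) = Mul(Rational(-1, 8), Add(Y, Mul(6, Y, a))) = Add(Mul(Rational(-1, 8), Y), Mul(Rational(-3, 4), Y, a)))
Function('I')(p) = Add(-28, p)
V = Rational(289, 137) (V = Mul(289, Rational(1, 137)) = Rational(289, 137) ≈ 2.1095)
Mul(V, Function('I')(Function('W')(-6, 4))) = Mul(Rational(289, 137), Add(-28, Mul(Rational(-1, 8), 4, Add(1, Mul(6, -6))))) = Mul(Rational(289, 137), Add(-28, Mul(Rational(-1, 8), 4, Add(1, -36)))) = Mul(Rational(289, 137), Add(-28, Mul(Rational(-1, 8), 4, -35))) = Mul(Rational(289, 137), Add(-28, Rational(35, 2))) = Mul(Rational(289, 137), Rational(-21, 2)) = Rational(-6069, 274)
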